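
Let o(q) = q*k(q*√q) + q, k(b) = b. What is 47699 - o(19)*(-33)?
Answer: 48326 + 11913*√19 ≈ 1.0025e+5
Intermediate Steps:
o(q) = q + q^(5/2) (o(q) = q*(q*√q) + q = q*q^(3/2) + q = q^(5/2) + q = q + q^(5/2))
47699 - o(19)*(-33) = 47699 - (19 + 19^(5/2))*(-33) = 47699 - (19 + 361*√19)*(-33) = 47699 - (-627 - 11913*√19) = 47699 + (627 + 11913*√19) = 48326 + 11913*√19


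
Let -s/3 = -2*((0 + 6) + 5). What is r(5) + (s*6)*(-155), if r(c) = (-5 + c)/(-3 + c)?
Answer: -61380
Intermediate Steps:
s = 66 (s = -(-6)*((0 + 6) + 5) = -(-6)*(6 + 5) = -(-6)*11 = -3*(-22) = 66)
r(c) = (-5 + c)/(-3 + c)
r(5) + (s*6)*(-155) = (-5 + 5)/(-3 + 5) + (66*6)*(-155) = 0/2 + 396*(-155) = (½)*0 - 61380 = 0 - 61380 = -61380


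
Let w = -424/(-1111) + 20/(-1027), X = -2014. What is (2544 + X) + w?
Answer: 605141638/1140997 ≈ 530.36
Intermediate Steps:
w = 413228/1140997 (w = -424*(-1/1111) + 20*(-1/1027) = 424/1111 - 20/1027 = 413228/1140997 ≈ 0.36216)
(2544 + X) + w = (2544 - 2014) + 413228/1140997 = 530 + 413228/1140997 = 605141638/1140997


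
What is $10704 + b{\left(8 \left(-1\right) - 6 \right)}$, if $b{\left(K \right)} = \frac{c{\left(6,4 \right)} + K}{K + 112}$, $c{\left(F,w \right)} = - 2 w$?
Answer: $\frac{524485}{49} \approx 10704.0$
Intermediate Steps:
$b{\left(K \right)} = \frac{-8 + K}{112 + K}$ ($b{\left(K \right)} = \frac{\left(-2\right) 4 + K}{K + 112} = \frac{-8 + K}{112 + K}$)
$10704 + b{\left(8 \left(-1\right) - 6 \right)} = 10704 + \frac{-8 + \left(8 \left(-1\right) - 6\right)}{112 + \left(8 \left(-1\right) - 6\right)} = 10704 + \frac{-8 - 14}{112 - 14} = 10704 + \frac{1}{98} \left(-22\right) = 10704 - \frac{11}{49} = \frac{524485}{49}$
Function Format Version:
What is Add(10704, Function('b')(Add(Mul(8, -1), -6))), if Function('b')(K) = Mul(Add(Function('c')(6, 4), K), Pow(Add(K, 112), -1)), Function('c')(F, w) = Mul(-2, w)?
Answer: Rational(524485, 49) ≈ 10704.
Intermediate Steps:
Function('b')(K) = Mul(Pow(Add(112, K), -1), Add(-8, K)) (Function('b')(K) = Mul(Add(Mul(-2, 4), K), Pow(Add(K, 112), -1)) = Mul(Add(-8, K), Pow(Add(112, K), -1)) = Mul(Pow(Add(112, K), -1), Add(-8, K)))
Add(10704, Function('b')(Add(Mul(8, -1), -6))) = Add(10704, Mul(Pow(Add(112, Add(Mul(8, -1), -6)), -1), Add(-8, Add(Mul(8, -1), -6)))) = Add(10704, Mul(Pow(Add(112, Add(-8, -6)), -1), Add(-8, Add(-8, -6)))) = Add(10704, Mul(Pow(Add(112, -14), -1), Add(-8, -14))) = Add(10704, Mul(Pow(98, -1), -22)) = Add(10704, Mul(Rational(1, 98), -22)) = Add(10704, Rational(-11, 49)) = Rational(524485, 49)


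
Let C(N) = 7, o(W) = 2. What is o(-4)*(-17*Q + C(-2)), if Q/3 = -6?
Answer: 626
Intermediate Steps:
Q = -18 (Q = 3*(-6) = -18)
o(-4)*(-17*Q + C(-2)) = 2*(-17*(-18) + 7) = 2*(306 + 7) = 2*313 = 626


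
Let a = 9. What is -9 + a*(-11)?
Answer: -108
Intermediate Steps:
-9 + a*(-11) = -9 + 9*(-11) = -9 - 99 = -108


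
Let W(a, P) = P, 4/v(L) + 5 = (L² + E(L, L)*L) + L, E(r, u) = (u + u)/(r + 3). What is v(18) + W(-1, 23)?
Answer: 59253/2575 ≈ 23.011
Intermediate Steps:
E(r, u) = 2*u/(3 + r) (E(r, u) = (2*u)/(3 + r) = 2*u/(3 + r))
v(L) = 4/(-5 + L + L² + 2*L²/(3 + L)) (v(L) = 4/(-5 + ((L² + (2*L/(3 + L))*L) + L)) = 4/(-5 + ((L² + 2*L²/(3 + L)) + L)) = 4/(-5 + (L + L² + 2*L²/(3 + L))) = 4/(-5 + L + L² + 2*L²/(3 + L)))
v(18) + W(-1, 23) = 4*(3 + 18)/(-15 + 18³ - 2*18 + 6*18²) + 23 = 4*21/(-15 + 5832 - 36 + 6*324) + 23 = 4*21/(-15 + 5832 - 36 + 1944) + 23 = 4*21/7725 + 23 = 4*(1/7725)*21 + 23 = 28/2575 + 23 = 59253/2575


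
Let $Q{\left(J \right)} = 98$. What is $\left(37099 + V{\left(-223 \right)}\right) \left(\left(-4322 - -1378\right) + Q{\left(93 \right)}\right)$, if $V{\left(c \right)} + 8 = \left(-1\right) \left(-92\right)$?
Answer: $-105822818$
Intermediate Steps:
$V{\left(c \right)} = 84$ ($V{\left(c \right)} = -8 - -92 = -8 + 92 = 84$)
$\left(37099 + V{\left(-223 \right)}\right) \left(\left(-4322 - -1378\right) + Q{\left(93 \right)}\right) = \left(37099 + 84\right) \left(\left(-4322 - -1378\right) + 98\right) = 37183 \left(\left(-4322 + 1378\right) + 98\right) = 37183 \left(-2944 + 98\right) = 37183 \left(-2846\right) = -105822818$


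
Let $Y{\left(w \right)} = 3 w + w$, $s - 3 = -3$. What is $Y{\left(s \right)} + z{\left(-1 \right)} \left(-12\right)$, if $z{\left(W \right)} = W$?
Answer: $12$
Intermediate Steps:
$s = 0$ ($s = 3 - 3 = 0$)
$Y{\left(w \right)} = 4 w$
$Y{\left(s \right)} + z{\left(-1 \right)} \left(-12\right) = 4 \cdot 0 - -12 = 0 + 12 = 12$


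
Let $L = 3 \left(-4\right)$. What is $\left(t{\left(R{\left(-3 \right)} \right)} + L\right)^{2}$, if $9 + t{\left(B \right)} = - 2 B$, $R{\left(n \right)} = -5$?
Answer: $121$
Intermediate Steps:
$L = -12$
$t{\left(B \right)} = -9 - 2 B$
$\left(t{\left(R{\left(-3 \right)} \right)} + L\right)^{2} = \left(\left(-9 - -10\right) - 12\right)^{2} = \left(\left(-9 + 10\right) - 12\right)^{2} = \left(1 - 12\right)^{2} = \left(-11\right)^{2} = 121$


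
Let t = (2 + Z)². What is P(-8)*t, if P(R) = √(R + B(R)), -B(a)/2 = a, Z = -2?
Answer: 0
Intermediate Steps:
B(a) = -2*a
t = 0 (t = (2 - 2)² = 0² = 0)
P(R) = √(-R) (P(R) = √(R - 2*R) = √(-R))
P(-8)*t = √(-1*(-8))*0 = √8*0 = (2*√2)*0 = 0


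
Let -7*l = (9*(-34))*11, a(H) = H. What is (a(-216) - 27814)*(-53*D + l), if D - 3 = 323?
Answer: 3295767400/7 ≈ 4.7082e+8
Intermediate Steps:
D = 326 (D = 3 + 323 = 326)
l = 3366/7 (l = -9*(-34)*11/7 = -(-306)*11/7 = -1/7*(-3366) = 3366/7 ≈ 480.86)
(a(-216) - 27814)*(-53*D + l) = (-216 - 27814)*(-53*326 + 3366/7) = -28030*(-17278 + 3366/7) = -28030*(-117580/7) = 3295767400/7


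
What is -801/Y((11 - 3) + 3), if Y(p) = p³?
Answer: -801/1331 ≈ -0.60180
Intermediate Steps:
-801/Y((11 - 3) + 3) = -801/((11 - 3) + 3)³ = -801/(8 + 3)³ = -801/(11³) = -801/1331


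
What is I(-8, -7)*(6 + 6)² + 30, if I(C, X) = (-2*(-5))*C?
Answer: -11490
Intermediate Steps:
I(C, X) = 10*C
I(-8, -7)*(6 + 6)² + 30 = (10*(-8))*(6 + 6)² + 30 = -80*12² + 30 = -80*144 + 30 = -11520 + 30 = -11490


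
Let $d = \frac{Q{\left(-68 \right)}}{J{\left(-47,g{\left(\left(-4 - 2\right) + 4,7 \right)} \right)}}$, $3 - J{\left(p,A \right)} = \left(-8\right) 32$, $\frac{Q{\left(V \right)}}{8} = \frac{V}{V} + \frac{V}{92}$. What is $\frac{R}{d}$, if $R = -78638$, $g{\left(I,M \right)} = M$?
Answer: $- \frac{234223283}{24} \approx -9.7593 \cdot 10^{6}$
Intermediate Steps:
$Q{\left(V \right)} = 8 + \frac{2 V}{23}$ ($Q{\left(V \right)} = 8 \left(\frac{V}{V} + \frac{V}{92}\right) = 8 \left(1 + V \frac{1}{92}\right) = 8 \left(1 + \frac{V}{92}\right) = 8 + \frac{2 V}{23}$)
$J{\left(p,A \right)} = 259$ ($J{\left(p,A \right)} = 3 - \left(-8\right) 32 = 3 - -256 = 3 + 256 = 259$)
$d = \frac{48}{5957}$ ($d = \frac{8 + \frac{2}{23} \left(-68\right)}{259} = \left(8 - \frac{136}{23}\right) \frac{1}{259} = \frac{48}{23} \cdot \frac{1}{259} = \frac{48}{5957} \approx 0.0080577$)
$\frac{R}{d} = - \frac{78638}{\frac{48}{5957}} = \left(-78638\right) \frac{5957}{48} = - \frac{234223283}{24}$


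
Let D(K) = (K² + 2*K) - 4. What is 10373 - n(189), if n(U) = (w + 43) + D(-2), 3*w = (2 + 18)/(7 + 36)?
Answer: 1333066/129 ≈ 10334.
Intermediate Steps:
w = 20/129 (w = ((2 + 18)/(7 + 36))/3 = (20/43)/3 = (20*(1/43))/3 = (⅓)*(20/43) = 20/129 ≈ 0.15504)
D(K) = -4 + K² + 2*K
n(U) = 5051/129 (n(U) = (20/129 + 43) + (-4 + (-2)² + 2*(-2)) = 5567/129 + (-4 + 4 - 4) = 5567/129 - 4 = 5051/129)
10373 - n(189) = 10373 - 1*5051/129 = 10373 - 5051/129 = 1333066/129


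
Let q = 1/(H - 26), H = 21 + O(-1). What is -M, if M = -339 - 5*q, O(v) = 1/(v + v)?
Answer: 3719/11 ≈ 338.09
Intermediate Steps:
O(v) = 1/(2*v)
H = 41/2 (H = 21 + (1/2)/(-1) = 21 + (1/2)*(-1) = 21 - 1/2 = 41/2 ≈ 20.500)
q = -2/11 (q = 1/(41/2 - 26) = 1/(-11/2) = -2/11 ≈ -0.18182)
M = -3719/11 (M = -339 - 5*(-2)/11 = -339 - 1*(-10/11) = -339 + 10/11 = -3719/11 ≈ -338.09)
-M = -1*(-3719/11) = 3719/11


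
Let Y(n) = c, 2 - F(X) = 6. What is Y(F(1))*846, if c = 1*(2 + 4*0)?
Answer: 1692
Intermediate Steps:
F(X) = -4 (F(X) = 2 - 1*6 = 2 - 6 = -4)
c = 2 (c = 1*(2 + 0) = 1*2 = 2)
Y(n) = 2
Y(F(1))*846 = 2*846 = 1692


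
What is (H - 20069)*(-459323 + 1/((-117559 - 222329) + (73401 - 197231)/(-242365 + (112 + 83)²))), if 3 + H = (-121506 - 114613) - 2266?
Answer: 824508122145467760837/6945259009 ≈ 1.1872e+11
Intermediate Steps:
H = -238388 (H = -3 + ((-121506 - 114613) - 2266) = -3 + (-236119 - 2266) = -3 - 238385 = -238388)
(H - 20069)*(-459323 + 1/((-117559 - 222329) + (73401 - 197231)/(-242365 + (112 + 83)²))) = (-238388 - 20069)*(-459323 + 1/((-117559 - 222329) + (73401 - 197231)/(-242365 + (112 + 83)²))) = -258457*(-459323 + 1/(-339888 - 123830/(-242365 + 195²))) = -258457*(-459323 + 1/(-339888 - 123830/(-242365 + 38025))) = -258457*(-459323 + 1/(-339888 - 123830/(-204340))) = -258457*(-459323 + 1/(-339888 - 123830*(-1/204340))) = -258457*(-459323 + 1/(-339888 + 12383/20434)) = -258457*(-459323 + 1/(-6945259009/20434)) = -258457*(-459323 - 20434/6945259009) = -258457*(-3190117203811341/6945259009) = 824508122145467760837/6945259009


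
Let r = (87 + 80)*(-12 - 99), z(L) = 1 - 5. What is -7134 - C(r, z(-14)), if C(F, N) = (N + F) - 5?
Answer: 11412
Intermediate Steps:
z(L) = -4
r = -18537 (r = 167*(-111) = -18537)
C(F, N) = -5 + F + N (C(F, N) = (F + N) - 5 = -5 + F + N)
-7134 - C(r, z(-14)) = -7134 - (-5 - 18537 - 4) = -7134 - 1*(-18546) = -7134 + 18546 = 11412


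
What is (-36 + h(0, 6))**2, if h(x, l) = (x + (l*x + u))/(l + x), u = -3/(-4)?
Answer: 82369/64 ≈ 1287.0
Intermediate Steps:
u = 3/4 (u = -3*(-1/4) = 3/4 ≈ 0.75000)
h(x, l) = (3/4 + x + l*x)/(l + x) (h(x, l) = (x + (l*x + 3/4))/(l + x) = (x + (3/4 + l*x))/(l + x) = (3/4 + x + l*x)/(l + x))
(-36 + h(0, 6))**2 = (-36 + (3/4 + 0 + 6*0)/(6 + 0))**2 = (-36 + (3/4 + 0 + 0)/6)**2 = (-36 + (1/6)*(3/4))**2 = (-36 + 1/8)**2 = (-287/8)**2 = 82369/64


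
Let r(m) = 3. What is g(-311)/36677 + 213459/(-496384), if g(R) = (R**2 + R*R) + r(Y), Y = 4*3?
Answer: 88193967137/18205875968 ≈ 4.8443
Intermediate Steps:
Y = 12
g(R) = 3 + 2*R**2 (g(R) = (R**2 + R*R) + 3 = (R**2 + R**2) + 3 = 2*R**2 + 3 = 3 + 2*R**2)
g(-311)/36677 + 213459/(-496384) = (3 + 2*(-311)**2)/36677 + 213459/(-496384) = (3 + 2*96721)*(1/36677) + 213459*(-1/496384) = (3 + 193442)*(1/36677) - 213459/496384 = 193445*(1/36677) - 213459/496384 = 193445/36677 - 213459/496384 = 88193967137/18205875968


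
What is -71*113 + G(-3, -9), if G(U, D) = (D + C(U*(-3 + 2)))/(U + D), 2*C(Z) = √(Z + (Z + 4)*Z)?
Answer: -32089/4 - √6/12 ≈ -8022.5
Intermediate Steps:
C(Z) = √(Z + Z*(4 + Z))/2 (C(Z) = √(Z + (Z + 4)*Z)/2 = √(Z + (4 + Z)*Z)/2 = √(Z + Z*(4 + Z))/2)
G(U, D) = (D + √(-U*(5 - U))/2)/(D + U) (G(U, D) = (D + √((U*(-3 + 2))*(5 + U*(-3 + 2)))/2)/(U + D) = (D + √((U*(-1))*(5 + U*(-1)))/2)/(D + U) = (D + √((-U)*(5 - U))/2)/(D + U) = (D + √(-U*(5 - U))/2)/(D + U))
-71*113 + G(-3, -9) = -71*113 + (-9 + √(-3*(-5 - 3))/2)/(-9 - 3) = -8023 + (-9 + √(-3*(-8))/2)/(-12) = -8023 - (-9 + √24/2)/12 = -8023 - (-9 + (2*√6)/2)/12 = -8023 - (-9 + √6)/12 = -8023 + (¾ - √6/12) = -32089/4 - √6/12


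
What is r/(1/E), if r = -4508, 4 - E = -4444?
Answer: -20051584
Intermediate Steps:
E = 4448 (E = 4 - 1*(-4444) = 4 + 4444 = 4448)
r/(1/E) = -4508/(1/4448) = -4508/1/4448 = -4508*4448 = -20051584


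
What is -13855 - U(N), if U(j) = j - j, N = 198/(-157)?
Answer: -13855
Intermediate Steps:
N = -198/157 (N = 198*(-1/157) = -198/157 ≈ -1.2611)
U(j) = 0
-13855 - U(N) = -13855 - 1*0 = -13855 + 0 = -13855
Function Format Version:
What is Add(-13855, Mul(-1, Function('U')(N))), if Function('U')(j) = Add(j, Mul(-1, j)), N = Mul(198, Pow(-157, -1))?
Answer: -13855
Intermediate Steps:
N = Rational(-198, 157) (N = Mul(198, Rational(-1, 157)) = Rational(-198, 157) ≈ -1.2611)
Function('U')(j) = 0
Add(-13855, Mul(-1, Function('U')(N))) = Add(-13855, Mul(-1, 0)) = Add(-13855, 0) = -13855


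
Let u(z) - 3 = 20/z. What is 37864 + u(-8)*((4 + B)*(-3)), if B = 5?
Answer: 75701/2 ≈ 37851.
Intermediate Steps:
u(z) = 3 + 20/z
37864 + u(-8)*((4 + B)*(-3)) = 37864 + (3 + 20/(-8))*((4 + 5)*(-3)) = 37864 + (3 + 20*(-⅛))*(9*(-3)) = 37864 + (3 - 5/2)*(-27) = 37864 + (½)*(-27) = 37864 - 27/2 = 75701/2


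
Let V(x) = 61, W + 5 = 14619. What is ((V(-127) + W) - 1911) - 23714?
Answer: -10950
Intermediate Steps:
W = 14614 (W = -5 + 14619 = 14614)
((V(-127) + W) - 1911) - 23714 = ((61 + 14614) - 1911) - 23714 = (14675 - 1911) - 23714 = 12764 - 23714 = -10950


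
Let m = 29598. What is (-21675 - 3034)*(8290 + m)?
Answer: -936174592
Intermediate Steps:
(-21675 - 3034)*(8290 + m) = (-21675 - 3034)*(8290 + 29598) = -24709*37888 = -936174592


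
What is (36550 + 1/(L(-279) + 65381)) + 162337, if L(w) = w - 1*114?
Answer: 12925268357/64988 ≈ 1.9889e+5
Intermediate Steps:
L(w) = -114 + w (L(w) = w - 114 = -114 + w)
(36550 + 1/(L(-279) + 65381)) + 162337 = (36550 + 1/((-114 - 279) + 65381)) + 162337 = (36550 + 1/(-393 + 65381)) + 162337 = (36550 + 1/64988) + 162337 = 2375311401/64988 + 162337 = 12925268357/64988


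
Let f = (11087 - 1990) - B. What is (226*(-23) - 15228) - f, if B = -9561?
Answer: -39084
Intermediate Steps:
f = 18658 (f = (11087 - 1990) - 1*(-9561) = 9097 + 9561 = 18658)
(226*(-23) - 15228) - f = (226*(-23) - 15228) - 1*18658 = (-5198 - 15228) - 18658 = -20426 - 18658 = -39084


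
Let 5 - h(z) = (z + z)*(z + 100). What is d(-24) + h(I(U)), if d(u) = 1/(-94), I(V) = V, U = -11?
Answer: 184521/94 ≈ 1963.0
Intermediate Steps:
d(u) = -1/94
h(z) = 5 - 2*z*(100 + z) (h(z) = 5 - (z + z)*(z + 100) = 5 - 2*z*(100 + z))
d(-24) + h(I(U)) = -1/94 + (5 - 200*(-11) - 2*(-11)²) = -1/94 + (5 + 2200 - 2*121) = -1/94 + (5 + 2200 - 242) = -1/94 + 1963 = 184521/94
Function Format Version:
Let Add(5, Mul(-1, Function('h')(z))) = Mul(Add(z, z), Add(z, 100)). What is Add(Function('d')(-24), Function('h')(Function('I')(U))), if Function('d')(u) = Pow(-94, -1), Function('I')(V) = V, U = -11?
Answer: Rational(184521, 94) ≈ 1963.0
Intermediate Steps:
Function('d')(u) = Rational(-1, 94)
Function('h')(z) = Add(5, Mul(-2, z, Add(100, z))) (Function('h')(z) = Add(5, Mul(-1, Mul(Add(z, z), Add(z, 100)))) = Add(5, Mul(-1, Mul(Mul(2, z), Add(100, z)))) = Add(5, Mul(-1, Mul(2, z, Add(100, z)))) = Add(5, Mul(-2, z, Add(100, z))))
Add(Function('d')(-24), Function('h')(Function('I')(U))) = Add(Rational(-1, 94), Add(5, Mul(-200, -11), Mul(-2, Pow(-11, 2)))) = Add(Rational(-1, 94), Add(5, 2200, Mul(-2, 121))) = Add(Rational(-1, 94), Add(5, 2200, -242)) = Add(Rational(-1, 94), 1963) = Rational(184521, 94)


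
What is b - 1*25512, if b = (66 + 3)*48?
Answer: -22200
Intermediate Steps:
b = 3312 (b = 69*48 = 3312)
b - 1*25512 = 3312 - 1*25512 = 3312 - 25512 = -22200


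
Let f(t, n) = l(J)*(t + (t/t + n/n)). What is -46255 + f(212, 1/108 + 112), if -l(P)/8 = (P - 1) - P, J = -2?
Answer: -44543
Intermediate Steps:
l(P) = 8 (l(P) = -8*((P - 1) - P) = -8*((-1 + P) - P) = -8*(-1) = 8)
f(t, n) = 16 + 8*t (f(t, n) = 8*(t + (t/t + n/n)) = 8*(t + (1 + 1)) = 8*(t + 2) = 8*(2 + t) = 16 + 8*t)
-46255 + f(212, 1/108 + 112) = -46255 + (16 + 8*212) = -46255 + (16 + 1696) = -46255 + 1712 = -44543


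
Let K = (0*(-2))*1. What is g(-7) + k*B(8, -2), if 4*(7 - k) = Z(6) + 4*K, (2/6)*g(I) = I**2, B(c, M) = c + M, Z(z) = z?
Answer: 180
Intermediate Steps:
B(c, M) = M + c
g(I) = 3*I**2
K = 0 (K = 0*1 = 0)
k = 11/2 (k = 7 - (6 + 4*0)/4 = 7 - (6 + 0)/4 = 7 - 1/4*6 = 7 - 3/2 = 11/2 ≈ 5.5000)
g(-7) + k*B(8, -2) = 3*(-7)**2 + 11*(-2 + 8)/2 = 3*49 + (11/2)*6 = 147 + 33 = 180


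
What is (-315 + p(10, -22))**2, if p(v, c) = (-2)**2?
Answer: 96721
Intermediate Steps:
p(v, c) = 4
(-315 + p(10, -22))**2 = (-315 + 4)**2 = (-311)**2 = 96721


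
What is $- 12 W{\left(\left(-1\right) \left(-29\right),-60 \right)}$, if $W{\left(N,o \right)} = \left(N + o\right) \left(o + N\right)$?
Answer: $-11532$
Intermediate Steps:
$W{\left(N,o \right)} = \left(N + o\right)^{2}$ ($W{\left(N,o \right)} = \left(N + o\right) \left(N + o\right) = \left(N + o\right)^{2}$)
$- 12 W{\left(\left(-1\right) \left(-29\right),-60 \right)} = - 12 \left(\left(-1\right) \left(-29\right) - 60\right)^{2} = - 12 \left(29 - 60\right)^{2} = - 12 \left(-31\right)^{2} = \left(-12\right) 961 = -11532$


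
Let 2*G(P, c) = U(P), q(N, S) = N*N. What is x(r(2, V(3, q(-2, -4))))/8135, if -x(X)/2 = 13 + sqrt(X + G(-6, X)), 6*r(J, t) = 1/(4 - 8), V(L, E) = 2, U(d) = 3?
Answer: -26/8135 - sqrt(210)/48810 ≈ -0.0034930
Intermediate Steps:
q(N, S) = N**2
G(P, c) = 3/2 (G(P, c) = (1/2)*3 = 3/2)
r(J, t) = -1/24 (r(J, t) = 1/(6*(4 - 8)) = (1/6)/(-4) = (1/6)*(-1/4) = -1/24)
x(X) = -26 - 2*sqrt(3/2 + X) (x(X) = -2*(13 + sqrt(X + 3/2)) = -2*(13 + sqrt(3/2 + X)) = -26 - 2*sqrt(3/2 + X))
x(r(2, V(3, q(-2, -4))))/8135 = (-26 - sqrt(6 + 4*(-1/24)))/8135 = (-26 - sqrt(6 - 1/6))*(1/8135) = (-26 - sqrt(35/6))*(1/8135) = (-26 - sqrt(210)/6)*(1/8135) = -26/8135 - sqrt(210)/48810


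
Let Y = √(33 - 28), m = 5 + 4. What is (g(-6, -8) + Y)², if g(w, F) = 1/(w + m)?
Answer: 46/9 + 2*√5/3 ≈ 6.6018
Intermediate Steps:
m = 9
g(w, F) = 1/(9 + w) (g(w, F) = 1/(w + 9) = 1/(9 + w))
Y = √5 ≈ 2.2361
(g(-6, -8) + Y)² = (1/(9 - 6) + √5)² = (1/3 + √5)² = (⅓ + √5)²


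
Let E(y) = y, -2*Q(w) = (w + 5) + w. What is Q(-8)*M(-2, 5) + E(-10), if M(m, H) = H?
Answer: 35/2 ≈ 17.500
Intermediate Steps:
Q(w) = -5/2 - w (Q(w) = -((w + 5) + w)/2 = -((5 + w) + w)/2 = -(5 + 2*w)/2 = -5/2 - w)
Q(-8)*M(-2, 5) + E(-10) = (-5/2 - 1*(-8))*5 - 10 = (-5/2 + 8)*5 - 10 = (11/2)*5 - 10 = 55/2 - 10 = 35/2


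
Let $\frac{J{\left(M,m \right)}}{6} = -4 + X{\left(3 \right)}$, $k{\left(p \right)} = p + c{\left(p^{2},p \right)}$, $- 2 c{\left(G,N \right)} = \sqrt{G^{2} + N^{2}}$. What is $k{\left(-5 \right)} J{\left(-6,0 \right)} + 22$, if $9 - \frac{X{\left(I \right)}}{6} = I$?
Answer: $-938 - 480 \sqrt{26} \approx -3385.5$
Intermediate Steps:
$X{\left(I \right)} = 54 - 6 I$
$c{\left(G,N \right)} = - \frac{\sqrt{G^{2} + N^{2}}}{2}$
$k{\left(p \right)} = p - \frac{\sqrt{p^{2} + p^{4}}}{2}$ ($k{\left(p \right)} = p - \frac{\sqrt{\left(p^{2}\right)^{2} + p^{2}}}{2} = p - \frac{\sqrt{p^{4} + p^{2}}}{2} = p - \frac{\sqrt{p^{2} + p^{4}}}{2}$)
$J{\left(M,m \right)} = 192$ ($J{\left(M,m \right)} = 6 \left(-4 + \left(54 - 18\right)\right) = 6 \left(-4 + 36\right) = 6 \cdot 32 = 192$)
$k{\left(-5 \right)} J{\left(-6,0 \right)} + 22 = \left(-5 - \frac{\sqrt{\left(-5\right)^{2} + \left(-5\right)^{4}}}{2}\right) 192 + 22 = \left(-5 - \frac{\sqrt{25 + 625}}{2}\right) 192 + 22 = \left(-5 - \frac{\sqrt{650}}{2}\right) 192 + 22 = \left(-5 - \frac{5 \sqrt{26}}{2}\right) 192 + 22 = \left(-960 - 480 \sqrt{26}\right) + 22 = -938 - 480 \sqrt{26}$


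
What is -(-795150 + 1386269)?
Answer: -591119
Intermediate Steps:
-(-795150 + 1386269) = -1*591119 = -591119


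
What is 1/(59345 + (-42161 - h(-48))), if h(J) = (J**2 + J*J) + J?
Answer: 1/12624 ≈ 7.9214e-5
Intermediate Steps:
h(J) = J + 2*J**2 (h(J) = (J**2 + J**2) + J = 2*J**2 + J = J + 2*J**2)
1/(59345 + (-42161 - h(-48))) = 1/(59345 + (-42161 - (-48)*(1 + 2*(-48)))) = 1/(59345 + (-42161 - (-48)*(1 - 96))) = 1/(59345 + (-42161 - (-48)*(-95))) = 1/(59345 + (-42161 - 1*4560)) = 1/(59345 + (-42161 - 4560)) = 1/(59345 - 46721) = 1/12624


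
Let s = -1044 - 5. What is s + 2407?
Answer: 1358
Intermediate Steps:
s = -1049
s + 2407 = -1049 + 2407 = 1358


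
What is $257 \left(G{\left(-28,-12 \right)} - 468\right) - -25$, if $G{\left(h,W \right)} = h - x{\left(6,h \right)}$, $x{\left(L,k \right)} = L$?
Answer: $-128989$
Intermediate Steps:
$G{\left(h,W \right)} = -6 + h$ ($G{\left(h,W \right)} = h - 6 = -6 + h$)
$257 \left(G{\left(-28,-12 \right)} - 468\right) - -25 = 257 \left(\left(-6 - 28\right) - 468\right) - -25 = 257 \left(-34 - 468\right) + \left(-359 + 384\right) = 257 \left(-502\right) + 25 = -129014 + 25 = -128989$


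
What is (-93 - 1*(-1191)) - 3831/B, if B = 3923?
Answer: 4303623/3923 ≈ 1097.0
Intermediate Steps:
(-93 - 1*(-1191)) - 3831/B = (-93 - 1*(-1191)) - 3831/3923 = (-93 + 1191) - 3831*1/3923 = 1098 - 3831/3923 = 4303623/3923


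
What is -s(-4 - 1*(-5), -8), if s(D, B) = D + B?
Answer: 7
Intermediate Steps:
s(D, B) = B + D
-s(-4 - 1*(-5), -8) = -(-8 + (-4 - 1*(-5))) = -(-8 + (-4 + 5)) = -(-8 + 1) = -1*(-7) = 7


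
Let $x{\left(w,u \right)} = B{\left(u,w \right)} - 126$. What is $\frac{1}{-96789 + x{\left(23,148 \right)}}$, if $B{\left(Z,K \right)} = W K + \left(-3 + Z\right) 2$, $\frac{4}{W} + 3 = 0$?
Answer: $- \frac{3}{289967} \approx -1.0346 \cdot 10^{-5}$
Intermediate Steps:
$W = - \frac{4}{3}$ ($W = \frac{4}{-3 + 0} = \frac{4}{-3} = 4 \left(- \frac{1}{3}\right) = - \frac{4}{3} \approx -1.3333$)
$B{\left(Z,K \right)} = -6 + 2 Z - \frac{4 K}{3}$ ($B{\left(Z,K \right)} = - \frac{4 K}{3} + \left(-3 + Z\right) 2 = - \frac{4 K}{3} + \left(-6 + 2 Z\right) = -6 + 2 Z - \frac{4 K}{3}$)
$x{\left(w,u \right)} = -132 + 2 u - \frac{4 w}{3}$ ($x{\left(w,u \right)} = \left(-6 + 2 u - \frac{4 w}{3}\right) - 126 = -132 + 2 u - \frac{4 w}{3}$)
$\frac{1}{-96789 + x{\left(23,148 \right)}} = \frac{1}{-96789 - - \frac{400}{3}} = \frac{1}{-96789 + \frac{400}{3}} = \frac{1}{- \frac{289967}{3}} = - \frac{3}{289967}$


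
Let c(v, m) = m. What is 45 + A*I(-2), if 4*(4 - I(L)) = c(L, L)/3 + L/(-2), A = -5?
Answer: 305/12 ≈ 25.417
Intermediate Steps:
I(L) = 4 + L/24 (I(L) = 4 - (L/3 + L/(-2))/4 = 4 - (L*(⅓) + L*(-½))/4 = 4 - (L/3 - L/2)/4 = 4 - (-1)*L/24 = 4 + L/24)
45 + A*I(-2) = 45 - 5*(4 + (1/24)*(-2)) = 45 - 5*(4 - 1/12) = 45 - 5*47/12 = 45 - 235/12 = 305/12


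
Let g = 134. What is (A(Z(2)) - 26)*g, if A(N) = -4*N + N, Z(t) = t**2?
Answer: -5092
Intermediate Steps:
A(N) = -3*N
(A(Z(2)) - 26)*g = (-3*2**2 - 26)*134 = (-3*4 - 26)*134 = (-12 - 26)*134 = -38*134 = -5092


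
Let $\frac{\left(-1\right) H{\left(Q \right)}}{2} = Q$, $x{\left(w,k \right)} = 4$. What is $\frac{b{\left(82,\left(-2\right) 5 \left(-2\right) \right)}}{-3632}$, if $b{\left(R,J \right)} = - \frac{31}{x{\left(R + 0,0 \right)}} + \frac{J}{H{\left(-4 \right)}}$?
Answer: $\frac{21}{14528} \approx 0.0014455$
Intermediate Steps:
$H{\left(Q \right)} = - 2 Q$
$b{\left(R,J \right)} = - \frac{31}{4} + \frac{J}{8}$ ($b{\left(R,J \right)} = - \frac{31}{4} + \frac{J}{\left(-2\right) \left(-4\right)} = \left(-31\right) \frac{1}{4} + \frac{J}{8} = - \frac{31}{4} + J \frac{1}{8} = - \frac{31}{4} + \frac{J}{8}$)
$\frac{b{\left(82,\left(-2\right) 5 \left(-2\right) \right)}}{-3632} = \frac{- \frac{31}{4} + \frac{\left(-2\right) 5 \left(-2\right)}{8}}{-3632} = \left(- \frac{31}{4} + \frac{\left(-10\right) \left(-2\right)}{8}\right) \left(- \frac{1}{3632}\right) = \left(- \frac{31}{4} + \frac{1}{8} \cdot 20\right) \left(- \frac{1}{3632}\right) = \left(- \frac{31}{4} + \frac{5}{2}\right) \left(- \frac{1}{3632}\right) = \left(- \frac{21}{4}\right) \left(- \frac{1}{3632}\right) = \frac{21}{14528}$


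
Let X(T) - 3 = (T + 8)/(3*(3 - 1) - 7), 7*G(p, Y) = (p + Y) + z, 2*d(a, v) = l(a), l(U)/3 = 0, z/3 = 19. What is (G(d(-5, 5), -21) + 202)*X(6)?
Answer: -15950/7 ≈ -2278.6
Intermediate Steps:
z = 57 (z = 3*19 = 57)
l(U) = 0 (l(U) = 3*0 = 0)
d(a, v) = 0 (d(a, v) = (½)*0 = 0)
G(p, Y) = 57/7 + Y/7 + p/7 (G(p, Y) = ((p + Y) + 57)/7 = ((Y + p) + 57)/7 = (57 + Y + p)/7 = 57/7 + Y/7 + p/7)
X(T) = -5 - T (X(T) = 3 + (T + 8)/(3*(3 - 1) - 7) = 3 + (8 + T)/(3*2 - 7) = 3 + (8 + T)/(6 - 7) = 3 + (8 + T)/(-1) = 3 + (8 + T)*(-1) = 3 + (-8 - T) = -5 - T)
(G(d(-5, 5), -21) + 202)*X(6) = ((57/7 + (⅐)*(-21) + (⅐)*0) + 202)*(-5 - 1*6) = ((57/7 - 3 + 0) + 202)*(-5 - 6) = (36/7 + 202)*(-11) = (1450/7)*(-11) = -15950/7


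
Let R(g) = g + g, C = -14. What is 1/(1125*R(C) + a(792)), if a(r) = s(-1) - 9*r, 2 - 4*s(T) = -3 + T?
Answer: -2/77253 ≈ -2.5889e-5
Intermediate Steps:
s(T) = 5/4 - T/4 (s(T) = 1/2 - (-3 + T)/4 = 1/2 + (3/4 - T/4) = 5/4 - T/4)
R(g) = 2*g
a(r) = 3/2 - 9*r (a(r) = (5/4 - 1/4*(-1)) - 9*r = (5/4 + 1/4) - 9*r = 3/2 - 9*r)
1/(1125*R(C) + a(792)) = 1/(1125*(2*(-14)) + (3/2 - 9*792)) = 1/(1125*(-28) + (3/2 - 7128)) = 1/(-31500 - 14253/2) = 1/(-77253/2) = -2/77253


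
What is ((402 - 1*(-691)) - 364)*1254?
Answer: 914166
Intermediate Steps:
((402 - 1*(-691)) - 364)*1254 = ((402 + 691) - 364)*1254 = (1093 - 364)*1254 = 729*1254 = 914166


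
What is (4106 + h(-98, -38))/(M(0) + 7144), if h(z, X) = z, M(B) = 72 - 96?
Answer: 501/890 ≈ 0.56292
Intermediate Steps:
M(B) = -24
(4106 + h(-98, -38))/(M(0) + 7144) = (4106 - 98)/(-24 + 7144) = 4008/7120 = 4008*(1/7120) = 501/890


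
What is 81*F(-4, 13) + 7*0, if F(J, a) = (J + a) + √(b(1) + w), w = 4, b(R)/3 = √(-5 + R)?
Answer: 729 + 81*√(4 + 6*I) ≈ 920.78 + 102.64*I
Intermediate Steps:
b(R) = 3*√(-5 + R)
F(J, a) = J + a + √(4 + 6*I) (F(J, a) = (J + a) + √(3*√(-5 + 1) + 4) = (J + a) + √(3*√(-4) + 4) = (J + a) + √(3*(2*I) + 4) = (J + a) + √(6*I + 4) = (J + a) + √(4 + 6*I) = J + a + √(4 + 6*I))
81*F(-4, 13) + 7*0 = 81*(-4 + 13 + √(4 + 6*I)) + 7*0 = 81*(9 + √(4 + 6*I)) + 0 = (729 + 81*√(4 + 6*I)) + 0 = 729 + 81*√(4 + 6*I)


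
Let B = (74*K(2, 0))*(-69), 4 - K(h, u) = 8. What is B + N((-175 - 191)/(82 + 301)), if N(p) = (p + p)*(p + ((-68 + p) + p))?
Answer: 3015844080/146689 ≈ 20559.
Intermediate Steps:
K(h, u) = -4 (K(h, u) = 4 - 1*8 = 4 - 8 = -4)
N(p) = 2*p*(-68 + 3*p) (N(p) = (2*p)*(p + (-68 + 2*p)) = (2*p)*(-68 + 3*p) = 2*p*(-68 + 3*p))
B = 20424 (B = (74*(-4))*(-69) = -296*(-69) = 20424)
B + N((-175 - 191)/(82 + 301)) = 20424 + 2*((-175 - 191)/(82 + 301))*(-68 + 3*((-175 - 191)/(82 + 301))) = 20424 + 2*(-366/383)*(-68 + 3*(-366/383)) = 20424 + 2*(-366/383)*(-68 - 1098/383) = 20424 + 2*(-366/383)*(-27142/383) = 20424 + 19867944/146689 = 3015844080/146689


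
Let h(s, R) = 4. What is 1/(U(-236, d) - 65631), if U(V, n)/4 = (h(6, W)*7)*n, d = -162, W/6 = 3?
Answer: -1/83775 ≈ -1.1937e-5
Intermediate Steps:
W = 18 (W = 6*3 = 18)
U(V, n) = 112*n (U(V, n) = 4*((4*7)*n) = 4*(28*n) = 112*n)
1/(U(-236, d) - 65631) = 1/(112*(-162) - 65631) = 1/(-18144 - 65631) = 1/(-83775) = -1/83775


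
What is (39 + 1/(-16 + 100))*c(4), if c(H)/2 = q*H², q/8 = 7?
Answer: 209728/3 ≈ 69909.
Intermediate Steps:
q = 56 (q = 8*7 = 56)
c(H) = 112*H² (c(H) = 2*(56*H²) = 112*H²)
(39 + 1/(-16 + 100))*c(4) = (39 + 1/(-16 + 100))*(112*4²) = (39 + 1/84)*(112*16) = (39 + 1/84)*1792 = (3277/84)*1792 = 209728/3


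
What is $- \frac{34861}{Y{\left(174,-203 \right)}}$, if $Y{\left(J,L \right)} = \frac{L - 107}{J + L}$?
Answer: $- \frac{1010969}{310} \approx -3261.2$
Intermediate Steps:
$Y{\left(J,L \right)} = \frac{-107 + L}{J + L}$
$- \frac{34861}{Y{\left(174,-203 \right)}} = - \frac{34861}{\frac{1}{174 - 203} \left(-107 - 203\right)} = - \frac{34861}{\frac{1}{-29} \left(-310\right)} = - \frac{34861}{\left(- \frac{1}{29}\right) \left(-310\right)} = - \frac{34861}{\frac{310}{29}} = \left(-34861\right) \frac{29}{310} = - \frac{1010969}{310}$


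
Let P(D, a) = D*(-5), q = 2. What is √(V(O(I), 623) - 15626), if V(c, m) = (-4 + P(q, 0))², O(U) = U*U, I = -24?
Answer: I*√15430 ≈ 124.22*I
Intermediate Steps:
O(U) = U²
P(D, a) = -5*D
V(c, m) = 196 (V(c, m) = (-4 - 5*2)² = (-4 - 10)² = (-14)² = 196)
√(V(O(I), 623) - 15626) = √(196 - 15626) = √(-15430) = I*√15430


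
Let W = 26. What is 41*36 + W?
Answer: 1502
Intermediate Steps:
41*36 + W = 41*36 + 26 = 1476 + 26 = 1502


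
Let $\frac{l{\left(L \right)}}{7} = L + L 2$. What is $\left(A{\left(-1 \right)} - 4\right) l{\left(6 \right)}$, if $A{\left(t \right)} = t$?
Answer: $-630$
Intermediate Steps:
$l{\left(L \right)} = 21 L$ ($l{\left(L \right)} = 7 \left(L + L 2\right) = 7 \left(L + 2 L\right) = 7 \cdot 3 L = 21 L$)
$\left(A{\left(-1 \right)} - 4\right) l{\left(6 \right)} = \left(-1 - 4\right) 21 \cdot 6 = \left(-5\right) 126 = -630$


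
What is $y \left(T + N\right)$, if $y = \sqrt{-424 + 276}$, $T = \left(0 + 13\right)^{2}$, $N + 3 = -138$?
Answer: $56 i \sqrt{37} \approx 340.63 i$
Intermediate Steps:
$N = -141$ ($N = -3 - 138 = -141$)
$T = 169$ ($T = 13^{2} = 169$)
$y = 2 i \sqrt{37}$ ($y = \sqrt{-148} = 2 i \sqrt{37} \approx 12.166 i$)
$y \left(T + N\right) = 2 i \sqrt{37} \left(169 - 141\right) = 2 i \sqrt{37} \cdot 28 = 56 i \sqrt{37}$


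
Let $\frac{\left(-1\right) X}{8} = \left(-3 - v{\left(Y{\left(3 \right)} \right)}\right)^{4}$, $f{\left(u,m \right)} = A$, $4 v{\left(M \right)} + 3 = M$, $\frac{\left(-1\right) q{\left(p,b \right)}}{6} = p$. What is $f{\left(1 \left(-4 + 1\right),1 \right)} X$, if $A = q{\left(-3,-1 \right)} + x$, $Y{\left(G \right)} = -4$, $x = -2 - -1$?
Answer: $- \frac{10625}{32} \approx -332.03$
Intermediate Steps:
$x = -1$ ($x = -2 + 1 = -1$)
$q{\left(p,b \right)} = - 6 p$
$v{\left(M \right)} = - \frac{3}{4} + \frac{M}{4}$
$A = 17$ ($A = \left(-6\right) \left(-3\right) - 1 = 18 - 1 = 17$)
$f{\left(u,m \right)} = 17$
$X = - \frac{625}{32}$ ($X = - 8 \left(-3 - \left(- \frac{3}{4} + \frac{1}{4} \left(-4\right)\right)\right)^{4} = - 8 \left(-3 - \left(- \frac{3}{4} - 1\right)\right)^{4} = - 8 \left(-3 - - \frac{7}{4}\right)^{4} = - 8 \left(-3 + \frac{7}{4}\right)^{4} = - 8 \left(- \frac{5}{4}\right)^{4} = \left(-8\right) \frac{625}{256} = - \frac{625}{32} \approx -19.531$)
$f{\left(1 \left(-4 + 1\right),1 \right)} X = 17 \left(- \frac{625}{32}\right) = - \frac{10625}{32}$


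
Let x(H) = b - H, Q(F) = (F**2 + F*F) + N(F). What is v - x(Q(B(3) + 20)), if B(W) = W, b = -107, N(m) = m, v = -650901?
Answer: -649713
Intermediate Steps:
Q(F) = F + 2*F**2 (Q(F) = (F**2 + F*F) + F = (F**2 + F**2) + F = 2*F**2 + F = F + 2*F**2)
x(H) = -107 - H
v - x(Q(B(3) + 20)) = -650901 - (-107 - (3 + 20)*(1 + 2*(3 + 20))) = -650901 - (-107 - 23*(1 + 2*23)) = -650901 - (-107 - 23*(1 + 46)) = -650901 - (-107 - 23*47) = -650901 - (-107 - 1*1081) = -650901 - (-107 - 1081) = -650901 - 1*(-1188) = -650901 + 1188 = -649713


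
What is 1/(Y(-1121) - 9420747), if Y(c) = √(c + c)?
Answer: -9420747/88750474040251 - I*√2242/88750474040251 ≈ -1.0615e-7 - 5.3352e-13*I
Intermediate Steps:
Y(c) = √2*√c (Y(c) = √(2*c) = √2*√c)
1/(Y(-1121) - 9420747) = 1/(√2*√(-1121) - 9420747) = 1/(√2*(I*√1121) - 9420747) = 1/(I*√2242 - 9420747) = 1/(-9420747 + I*√2242)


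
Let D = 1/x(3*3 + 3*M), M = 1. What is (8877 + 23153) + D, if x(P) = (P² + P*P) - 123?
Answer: 5284951/165 ≈ 32030.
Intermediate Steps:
x(P) = -123 + 2*P² (x(P) = (P² + P²) - 123 = 2*P² - 123 = -123 + 2*P²)
D = 1/165 (D = 1/(-123 + 2*(3*3 + 3*1)²) = 1/(-123 + 2*(9 + 3)²) = 1/(-123 + 2*12²) = 1/(-123 + 2*144) = 1/(-123 + 288) = 1/165 ≈ 0.0060606)
(8877 + 23153) + D = (8877 + 23153) + 1/165 = 32030 + 1/165 = 5284951/165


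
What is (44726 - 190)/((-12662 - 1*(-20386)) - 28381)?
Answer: -44536/20657 ≈ -2.1560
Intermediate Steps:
(44726 - 190)/((-12662 - 1*(-20386)) - 28381) = 44536/((-12662 + 20386) - 28381) = 44536/(7724 - 28381) = 44536/(-20657) = 44536*(-1/20657) = -44536/20657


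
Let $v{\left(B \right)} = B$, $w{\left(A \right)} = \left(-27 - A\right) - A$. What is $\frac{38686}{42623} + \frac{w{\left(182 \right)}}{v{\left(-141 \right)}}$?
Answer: $\frac{22120319}{6009843} \approx 3.6807$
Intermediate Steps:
$w{\left(A \right)} = -27 - 2 A$
$\frac{38686}{42623} + \frac{w{\left(182 \right)}}{v{\left(-141 \right)}} = \frac{38686}{42623} + \frac{-27 - 364}{-141} = 38686 \cdot \frac{1}{42623} + \left(-27 - 364\right) \left(- \frac{1}{141}\right) = \frac{38686}{42623} - - \frac{391}{141} = \frac{38686}{42623} + \frac{391}{141} = \frac{22120319}{6009843}$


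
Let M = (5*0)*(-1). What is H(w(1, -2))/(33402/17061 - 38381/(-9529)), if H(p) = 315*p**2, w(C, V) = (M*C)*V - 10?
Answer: 1707029824500/324368633 ≈ 5262.6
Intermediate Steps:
M = 0 (M = 0*(-1) = 0)
w(C, V) = -10 (w(C, V) = (0*C)*V - 10 = 0*V - 10 = 0 - 10 = -10)
H(w(1, -2))/(33402/17061 - 38381/(-9529)) = (315*(-10)**2)/(33402/17061 - 38381/(-9529)) = (315*100)/(33402*(1/17061) - 38381*(-1/9529)) = 31500/(11134/5687 + 38381/9529) = 31500/(324368633/54191423) = 31500*(54191423/324368633) = 1707029824500/324368633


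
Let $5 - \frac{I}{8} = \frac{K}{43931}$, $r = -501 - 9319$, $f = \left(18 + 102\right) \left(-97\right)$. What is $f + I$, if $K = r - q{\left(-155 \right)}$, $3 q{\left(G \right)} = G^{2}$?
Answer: $- \frac{1528370920}{131793} \approx -11597.0$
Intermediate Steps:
$q{\left(G \right)} = \frac{G^{2}}{3}$
$f = -11640$ ($f = 120 \left(-97\right) = -11640$)
$r = -9820$
$K = - \frac{53485}{3}$ ($K = -9820 - \frac{\left(-155\right)^{2}}{3} = -9820 - \frac{1}{3} \cdot 24025 = -9820 - \frac{24025}{3} = - \frac{53485}{3} \approx -17828.0$)
$I = \frac{5699600}{131793}$ ($I = 40 - 8 \left(- \frac{53485}{3 \cdot 43931}\right) = 40 - 8 \left(\left(- \frac{53485}{3}\right) \frac{1}{43931}\right) = 40 - - \frac{427880}{131793} = 40 + \frac{427880}{131793} = \frac{5699600}{131793} \approx 43.247$)
$f + I = -11640 + \frac{5699600}{131793} = - \frac{1528370920}{131793}$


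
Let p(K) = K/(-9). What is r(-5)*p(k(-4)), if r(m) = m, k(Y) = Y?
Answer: -20/9 ≈ -2.2222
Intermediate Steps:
p(K) = -K/9 (p(K) = K*(-⅑) = -K/9)
r(-5)*p(k(-4)) = -(-5)*(-4)/9 = -5*4/9 = -20/9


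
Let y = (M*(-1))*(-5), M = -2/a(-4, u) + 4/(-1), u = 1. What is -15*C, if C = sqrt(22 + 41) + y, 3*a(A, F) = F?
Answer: 750 - 45*sqrt(7) ≈ 630.94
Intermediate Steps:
a(A, F) = F/3
M = -10 (M = -2/((1/3)*1) + 4/(-1) = -2/1/3 + 4*(-1) = -2*3 - 4 = -6 - 4 = -10)
y = -50 (y = -10*(-1)*(-5) = 10*(-5) = -50)
C = -50 + 3*sqrt(7) (C = sqrt(22 + 41) - 50 = sqrt(63) - 50 = 3*sqrt(7) - 50 = -50 + 3*sqrt(7) ≈ -42.063)
-15*C = -15*(-50 + 3*sqrt(7)) = 750 - 45*sqrt(7)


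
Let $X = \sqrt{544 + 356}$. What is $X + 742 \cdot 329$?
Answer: $244148$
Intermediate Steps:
$X = 30$ ($X = \sqrt{900} = 30$)
$X + 742 \cdot 329 = 30 + 742 \cdot 329 = 30 + 244118 = 244148$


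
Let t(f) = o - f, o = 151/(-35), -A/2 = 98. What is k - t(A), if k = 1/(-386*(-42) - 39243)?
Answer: -154515014/806085 ≈ -191.69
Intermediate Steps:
A = -196 (A = -2*98 = -196)
o = -151/35 (o = 151*(-1/35) = -151/35 ≈ -4.3143)
t(f) = -151/35 - f
k = -1/23031 (k = 1/(16212 - 39243) = 1/(-23031) = -1/23031 ≈ -4.3420e-5)
k - t(A) = -1/23031 - (-151/35 - 1*(-196)) = -1/23031 - (-151/35 + 196) = -1/23031 - 1*6709/35 = -1/23031 - 6709/35 = -154515014/806085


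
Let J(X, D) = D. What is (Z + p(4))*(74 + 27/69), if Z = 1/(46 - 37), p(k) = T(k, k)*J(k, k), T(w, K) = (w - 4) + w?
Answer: 248095/207 ≈ 1198.5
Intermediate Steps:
T(w, K) = -4 + 2*w (T(w, K) = (-4 + w) + w = -4 + 2*w)
p(k) = k*(-4 + 2*k) (p(k) = (-4 + 2*k)*k = k*(-4 + 2*k))
Z = ⅑ (Z = 1/9 = ⅑ ≈ 0.11111)
(Z + p(4))*(74 + 27/69) = (⅑ + 2*4*(-2 + 4))*(74 + 27/69) = (⅑ + 2*4*2)*(74 + 27*(1/69)) = (⅑ + 16)*(74 + 9/23) = (145/9)*(1711/23) = 248095/207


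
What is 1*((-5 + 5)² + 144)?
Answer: 144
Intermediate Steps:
1*((-5 + 5)² + 144) = 1*(0² + 144) = 1*(0 + 144) = 1*144 = 144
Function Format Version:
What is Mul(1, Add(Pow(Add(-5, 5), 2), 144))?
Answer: 144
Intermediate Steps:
Mul(1, Add(Pow(Add(-5, 5), 2), 144)) = Mul(1, Add(Pow(0, 2), 144)) = Mul(1, Add(0, 144)) = Mul(1, 144) = 144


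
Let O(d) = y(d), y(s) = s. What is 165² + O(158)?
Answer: 27383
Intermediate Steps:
O(d) = d
165² + O(158) = 165² + 158 = 27225 + 158 = 27383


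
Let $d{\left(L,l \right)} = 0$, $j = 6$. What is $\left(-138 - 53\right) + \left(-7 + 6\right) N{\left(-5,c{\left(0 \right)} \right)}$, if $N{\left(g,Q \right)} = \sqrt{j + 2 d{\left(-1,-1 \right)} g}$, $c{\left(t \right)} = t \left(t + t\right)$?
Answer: $-191 - \sqrt{6} \approx -193.45$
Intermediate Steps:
$c{\left(t \right)} = 2 t^{2}$ ($c{\left(t \right)} = t 2 t = 2 t^{2}$)
$N{\left(g,Q \right)} = \sqrt{6}$ ($N{\left(g,Q \right)} = \sqrt{6 + 2 \cdot 0 g} = \sqrt{6 + 0 g} = \sqrt{6 + 0} = \sqrt{6}$)
$\left(-138 - 53\right) + \left(-7 + 6\right) N{\left(-5,c{\left(0 \right)} \right)} = \left(-138 - 53\right) + \left(-7 + 6\right) \sqrt{6} = -191 - \sqrt{6}$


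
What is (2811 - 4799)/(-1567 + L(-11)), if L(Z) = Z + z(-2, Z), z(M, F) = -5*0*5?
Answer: 994/789 ≈ 1.2598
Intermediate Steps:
z(M, F) = 0 (z(M, F) = 0*5 = 0)
L(Z) = Z (L(Z) = Z + 0 = Z)
(2811 - 4799)/(-1567 + L(-11)) = (2811 - 4799)/(-1567 - 11) = -1988/(-1578) = -1988*(-1/1578) = 994/789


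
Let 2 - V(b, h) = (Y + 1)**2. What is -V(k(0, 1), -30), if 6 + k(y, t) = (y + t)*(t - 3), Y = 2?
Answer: 7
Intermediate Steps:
k(y, t) = -6 + (-3 + t)*(t + y) (k(y, t) = -6 + (y + t)*(t - 3) = -6 + (t + y)*(-3 + t) = -6 + (-3 + t)*(t + y))
V(b, h) = -7 (V(b, h) = 2 - (2 + 1)**2 = 2 - 1*3**2 = 2 - 1*9 = 2 - 9 = -7)
-V(k(0, 1), -30) = -1*(-7) = 7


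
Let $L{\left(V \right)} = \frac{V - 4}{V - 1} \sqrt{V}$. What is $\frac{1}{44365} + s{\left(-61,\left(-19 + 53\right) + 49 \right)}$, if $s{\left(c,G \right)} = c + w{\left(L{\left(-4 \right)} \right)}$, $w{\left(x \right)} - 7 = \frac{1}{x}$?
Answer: $- \frac{2395709}{44365} - \frac{5 i}{16} \approx -54.0 - 0.3125 i$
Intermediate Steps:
$L{\left(V \right)} = \frac{\sqrt{V} \left(-4 + V\right)}{-1 + V}$ ($L{\left(V \right)} = \frac{-4 + V}{-1 + V} \sqrt{V} = \frac{\sqrt{V} \left(-4 + V\right)}{-1 + V}$)
$w{\left(x \right)} = 7 + \frac{1}{x}$
$s{\left(c,G \right)} = 7 + c - \frac{5 i}{16}$ ($s{\left(c,G \right)} = c + \left(7 + \frac{1}{\sqrt{-4} \frac{1}{-1 - 4} \left(-4 - 4\right)}\right) = c + \left(7 + \frac{1}{2 i \frac{1}{-5} \left(-8\right)}\right) = c + \left(7 + \frac{1}{2 i \left(- \frac{1}{5}\right) \left(-8\right)}\right) = c + \left(7 + \frac{1}{\frac{16}{5} i}\right) = c + \left(7 - \frac{5 i}{16}\right) = 7 + c - \frac{5 i}{16}$)
$\frac{1}{44365} + s{\left(-61,\left(-19 + 53\right) + 49 \right)} = \frac{1}{44365} - \left(54 + \frac{5 i}{16}\right) = - \frac{2395709}{44365} - \frac{5 i}{16}$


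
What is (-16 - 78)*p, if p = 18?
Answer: -1692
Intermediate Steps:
(-16 - 78)*p = (-16 - 78)*18 = -94*18 = -1692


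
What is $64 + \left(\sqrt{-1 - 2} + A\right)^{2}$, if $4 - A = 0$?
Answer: $77 + 8 i \sqrt{3} \approx 77.0 + 13.856 i$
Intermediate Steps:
$A = 4$ ($A = 4 - 0 = 4 + 0 = 4$)
$64 + \left(\sqrt{-1 - 2} + A\right)^{2} = 64 + \left(\sqrt{-1 - 2} + 4\right)^{2} = 64 + \left(\sqrt{-3} + 4\right)^{2} = 64 + \left(i \sqrt{3} + 4\right)^{2} = 64 + \left(4 + i \sqrt{3}\right)^{2}$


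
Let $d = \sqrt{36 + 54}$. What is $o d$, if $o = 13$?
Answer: $39 \sqrt{10} \approx 123.33$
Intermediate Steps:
$d = 3 \sqrt{10}$ ($d = \sqrt{90} = 3 \sqrt{10} \approx 9.4868$)
$o d = 13 \cdot 3 \sqrt{10} = 39 \sqrt{10}$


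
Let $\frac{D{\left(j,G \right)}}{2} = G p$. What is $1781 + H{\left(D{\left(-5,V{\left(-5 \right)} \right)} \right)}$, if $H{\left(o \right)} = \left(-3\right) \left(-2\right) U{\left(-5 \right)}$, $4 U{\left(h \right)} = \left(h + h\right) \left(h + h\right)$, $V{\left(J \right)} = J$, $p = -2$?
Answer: $1931$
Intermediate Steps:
$U{\left(h \right)} = h^{2}$ ($U{\left(h \right)} = \frac{\left(h + h\right) \left(h + h\right)}{4} = \frac{2 h 2 h}{4} = \frac{4 h^{2}}{4} = h^{2}$)
$D{\left(j,G \right)} = - 4 G$ ($D{\left(j,G \right)} = 2 G \left(-2\right) = 2 \left(- 2 G\right) = - 4 G$)
$H{\left(o \right)} = 150$ ($H{\left(o \right)} = \left(-3\right) \left(-2\right) \left(-5\right)^{2} = 6 \cdot 25 = 150$)
$1781 + H{\left(D{\left(-5,V{\left(-5 \right)} \right)} \right)} = 1781 + 150 = 1931$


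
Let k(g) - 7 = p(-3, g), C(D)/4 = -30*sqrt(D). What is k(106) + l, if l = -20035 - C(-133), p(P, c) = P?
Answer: -20031 + 120*I*sqrt(133) ≈ -20031.0 + 1383.9*I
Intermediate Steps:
C(D) = -120*sqrt(D) (C(D) = 4*(-30*sqrt(D)) = -120*sqrt(D))
k(g) = 4 (k(g) = 7 - 3 = 4)
l = -20035 + 120*I*sqrt(133) (l = -20035 - (-120)*sqrt(-133) = -20035 - (-120)*I*sqrt(133) = -20035 + 120*I*sqrt(133) ≈ -20035.0 + 1383.9*I)
k(106) + l = 4 + (-20035 + 120*I*sqrt(133)) = -20031 + 120*I*sqrt(133)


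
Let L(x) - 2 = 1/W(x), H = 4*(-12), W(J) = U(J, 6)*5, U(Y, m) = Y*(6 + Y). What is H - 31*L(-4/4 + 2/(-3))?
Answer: -35471/325 ≈ -109.14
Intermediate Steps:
W(J) = 5*J*(6 + J) (W(J) = (J*(6 + J))*5 = 5*J*(6 + J))
H = -48
L(x) = 2 + 1/(5*x*(6 + x))
H - 31*L(-4/4 + 2/(-3)) = -48 - 31*(1 + 10*(-4/4 + 2/(-3))*(6 + (-4/4 + 2/(-3))))/(5*(-4/4 + 2/(-3))*(6 + (-4/4 + 2/(-3)))) = -48 - 31*(1 + 10*(-4*1/4 + 2*(-1/3))*(6 + (-4*1/4 + 2*(-1/3))))/(5*(-4*1/4 + 2*(-1/3))*(6 + (-4*1/4 + 2*(-1/3)))) = -48 - 31*(1 + 10*(-1 - 2/3)*(6 + (-1 - 2/3)))/(5*(-1 - 2/3)*(6 + (-1 - 2/3))) = -48 - 31*(1 + 10*(-5/3)*(6 - 5/3))/(5*(-5/3)*(6 - 5/3)) = -48 - 31*(-3)*(1 + 10*(-5/3)*(13/3))/(5*5*13/3) = -48 - 31*(-3)*3*(1 - 650/9)/(5*5*13) = -48 - 31*(-3)*3*(-641)/(5*5*13*9) = -48 - 31*641/325 = -48 - 19871/325 = -35471/325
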